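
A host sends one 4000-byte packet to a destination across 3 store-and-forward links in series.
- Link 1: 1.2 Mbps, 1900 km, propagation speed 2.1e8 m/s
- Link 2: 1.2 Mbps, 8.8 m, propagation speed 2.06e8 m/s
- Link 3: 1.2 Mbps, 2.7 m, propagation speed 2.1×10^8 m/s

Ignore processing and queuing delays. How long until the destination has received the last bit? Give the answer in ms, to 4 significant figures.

89.05 ms

L = 4000 × 8 = 32000 bits.
Transmission delay per hop = L/R = 32000/1200000 = 26.6667 ms; 3 hops → 80 ms.
Propagation delays (d/s per hop): 9.04762, 4.27184e-05, 1.28571e-05 ms; sum = 9.04767 ms.
End-to-end = 89.05 ms.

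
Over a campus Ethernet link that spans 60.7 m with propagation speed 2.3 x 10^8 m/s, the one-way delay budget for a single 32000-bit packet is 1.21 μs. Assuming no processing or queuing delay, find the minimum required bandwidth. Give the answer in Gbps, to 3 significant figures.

Propagation delay = 60.7 / 2.3e+08 = 0.263913 μs.
Transmission budget = 1.21 − 0.263913 = 0.946087 μs.
R ≥ L / t_tx = 32000 bits / 9.46087e-07 s = 33.8 Gbps.

33.8 Gbps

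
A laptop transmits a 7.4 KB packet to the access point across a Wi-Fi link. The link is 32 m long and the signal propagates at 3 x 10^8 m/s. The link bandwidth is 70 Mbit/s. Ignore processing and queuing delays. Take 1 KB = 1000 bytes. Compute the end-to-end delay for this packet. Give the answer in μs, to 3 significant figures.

846 μs

L = 59200 bits.
Transmission delay = L/R = 59200 / 70000000 = 845.714 μs.
Propagation delay = d/s = 32 m / 300000000 m/s = 0.106667 μs.
Total = 846 μs.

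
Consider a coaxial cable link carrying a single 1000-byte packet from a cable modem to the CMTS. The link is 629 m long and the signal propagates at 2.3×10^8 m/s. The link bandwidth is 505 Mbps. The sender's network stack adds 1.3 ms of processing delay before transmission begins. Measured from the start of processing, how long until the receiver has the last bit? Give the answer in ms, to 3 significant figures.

1.32 ms

L = 1000 × 8 = 8000 bits.
Transmission delay = L/R = 8000 / 505000000 = 0.0158416 ms.
Propagation delay = d/s = 629 m / 2.3e+08 m/s = 0.00273478 ms.
Plus processing delay 1.3 ms = 1.3 ms.
Total = 1.32 ms.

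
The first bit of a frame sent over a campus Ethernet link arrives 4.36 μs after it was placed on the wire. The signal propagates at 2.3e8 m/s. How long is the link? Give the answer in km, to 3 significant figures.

d = s × t_prop = 2.3e+08 × 4.36e-06 = 1.00 km.

1.00 km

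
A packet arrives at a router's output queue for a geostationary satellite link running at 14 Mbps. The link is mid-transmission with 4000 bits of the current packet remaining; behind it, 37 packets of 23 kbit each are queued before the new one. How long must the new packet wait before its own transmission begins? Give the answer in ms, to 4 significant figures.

Each queued packet: L/R = 23000/14000000 = 1.64286 ms.
37 queued → 60.7857 ms.
Plus remaining 4000 bits of current packet: 0.285714 ms.
Queuing delay = 61.07 ms.

61.07 ms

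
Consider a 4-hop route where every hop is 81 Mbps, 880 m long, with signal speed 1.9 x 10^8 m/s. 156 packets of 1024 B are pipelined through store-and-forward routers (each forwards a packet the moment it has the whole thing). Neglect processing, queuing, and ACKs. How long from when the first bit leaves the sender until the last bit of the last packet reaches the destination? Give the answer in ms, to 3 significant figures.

Per-hop transmission t_tx = L/R = 8192/81000000 = 0.101136 ms.
Per-hop propagation t_prop = 880/190000000 = 0.00463158 ms.
Pipeline fill: first packet needs 4·t_tx to clear all hops; remaining 155 packets each add one t_tx.
Total = (4+156-1)·t_tx + 4·t_prop = 159·0.101136 + 4·0.00463158 = 16.1 ms.

16.1 ms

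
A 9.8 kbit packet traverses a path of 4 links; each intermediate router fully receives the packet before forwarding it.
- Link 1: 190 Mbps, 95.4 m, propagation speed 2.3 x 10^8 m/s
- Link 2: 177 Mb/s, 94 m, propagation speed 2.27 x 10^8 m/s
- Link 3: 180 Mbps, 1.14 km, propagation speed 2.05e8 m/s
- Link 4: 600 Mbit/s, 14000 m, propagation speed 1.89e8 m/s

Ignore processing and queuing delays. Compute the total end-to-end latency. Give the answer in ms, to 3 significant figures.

0.258 ms

L = 9800 bits.
Transmission delays (L/R per hop): 0.0515789, 0.0553672, 0.0544444, 0.0163333 ms; sum = 0.177724 ms.
Propagation delays (d/s per hop): 0.000414783, 0.000414097, 0.00556098, 0.0740741 ms; sum = 0.0804639 ms.
End-to-end = 0.258 ms.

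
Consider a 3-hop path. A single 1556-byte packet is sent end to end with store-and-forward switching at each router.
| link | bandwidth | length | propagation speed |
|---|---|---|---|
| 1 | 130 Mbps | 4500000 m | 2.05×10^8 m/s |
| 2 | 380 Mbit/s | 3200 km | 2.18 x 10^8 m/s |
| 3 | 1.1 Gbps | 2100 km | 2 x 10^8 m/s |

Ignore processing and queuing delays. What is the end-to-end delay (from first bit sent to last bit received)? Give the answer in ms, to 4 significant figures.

47.27 ms

L = 1556 × 8 = 12448 bits.
Transmission delays (L/R per hop): 0.0957538, 0.0327579, 0.0113164 ms; sum = 0.139828 ms.
Propagation delays (d/s per hop): 21.9512, 14.6789, 10.5 ms; sum = 47.1301 ms.
End-to-end = 47.27 ms.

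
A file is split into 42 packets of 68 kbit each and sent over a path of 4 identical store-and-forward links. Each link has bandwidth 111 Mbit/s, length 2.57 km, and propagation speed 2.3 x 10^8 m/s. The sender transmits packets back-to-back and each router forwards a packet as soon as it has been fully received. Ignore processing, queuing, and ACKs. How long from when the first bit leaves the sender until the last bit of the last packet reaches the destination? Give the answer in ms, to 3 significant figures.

27.6 ms

Per-hop transmission t_tx = L/R = 68000/111000000 = 0.612613 ms.
Per-hop propagation t_prop = 2570/2.3e+08 = 0.0111739 ms.
Pipeline fill: first packet needs 4·t_tx to clear all hops; remaining 41 packets each add one t_tx.
Total = (4+42-1)·t_tx + 4·t_prop = 45·0.612613 + 4·0.0111739 = 27.6 ms.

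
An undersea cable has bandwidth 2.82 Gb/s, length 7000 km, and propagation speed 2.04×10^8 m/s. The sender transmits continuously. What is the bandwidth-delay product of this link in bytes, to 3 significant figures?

Propagation delay = 7000000 / 204000000 = 0.0343137 s.
BDP = R × t_prop = 2820000000 × 0.0343137 = 96764700 bits.
In bytes: 96764700/8 = 12100000 bytes.

12100000 bytes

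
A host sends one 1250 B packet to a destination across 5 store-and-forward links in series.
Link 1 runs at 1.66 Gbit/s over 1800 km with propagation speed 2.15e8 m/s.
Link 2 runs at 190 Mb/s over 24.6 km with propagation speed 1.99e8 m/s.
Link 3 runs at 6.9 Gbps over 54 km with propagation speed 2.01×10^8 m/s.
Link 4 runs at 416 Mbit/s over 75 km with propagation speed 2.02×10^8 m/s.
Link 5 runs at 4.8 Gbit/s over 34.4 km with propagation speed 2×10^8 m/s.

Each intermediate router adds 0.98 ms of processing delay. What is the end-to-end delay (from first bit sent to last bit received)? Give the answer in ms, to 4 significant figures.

13.31 ms

L = 1250 × 8 = 10000 bits.
Transmission delays (L/R per hop): 0.0060241, 0.0526316, 0.00144928, 0.0240385, 0.00208333 ms; sum = 0.0862267 ms.
Propagation delays (d/s per hop): 8.37209, 0.123618, 0.268657, 0.371287, 0.172 ms; sum = 9.30765 ms.
Processing at 4 router(s): 4 × 0.98 ms = 3.92 ms.
End-to-end = 13.31 ms.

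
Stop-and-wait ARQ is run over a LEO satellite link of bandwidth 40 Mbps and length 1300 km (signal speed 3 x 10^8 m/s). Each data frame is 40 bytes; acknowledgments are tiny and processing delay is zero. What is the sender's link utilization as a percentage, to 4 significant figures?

t_tx = L/R = 320/40000000 = 8e-06 s.
t_prop = 1300000/300000000 = 0.00433333 s; RTT = 0.00866667 s.
Cycle = t_tx + RTT = 0.00867467 s.
Utilization = t_tx / cycle = 8e-06/0.00867467 = 0.09222 %.

0.09222 %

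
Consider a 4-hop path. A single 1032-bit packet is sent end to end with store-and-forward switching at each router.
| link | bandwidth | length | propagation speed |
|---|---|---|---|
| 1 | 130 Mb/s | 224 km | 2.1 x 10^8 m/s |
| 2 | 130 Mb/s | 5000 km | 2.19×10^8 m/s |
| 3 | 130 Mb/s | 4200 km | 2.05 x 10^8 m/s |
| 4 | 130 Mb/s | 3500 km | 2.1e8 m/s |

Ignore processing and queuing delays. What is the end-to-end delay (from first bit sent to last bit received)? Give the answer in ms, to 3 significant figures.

61.1 ms

Transmission delay per hop = L/R = 1032/130000000 = 0.00793846 ms; 4 hops → 0.0317538 ms.
Propagation delays (d/s per hop): 1.06667, 22.8311, 20.4878, 16.6667 ms; sum = 61.0522 ms.
End-to-end = 61.1 ms.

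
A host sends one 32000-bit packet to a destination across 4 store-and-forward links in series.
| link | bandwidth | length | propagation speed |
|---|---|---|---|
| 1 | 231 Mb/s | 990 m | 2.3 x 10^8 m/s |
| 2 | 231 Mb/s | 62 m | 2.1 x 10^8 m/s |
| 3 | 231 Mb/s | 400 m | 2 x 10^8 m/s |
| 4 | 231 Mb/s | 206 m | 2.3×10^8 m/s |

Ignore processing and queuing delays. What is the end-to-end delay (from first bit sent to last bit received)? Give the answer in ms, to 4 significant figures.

0.5616 ms

Transmission delay per hop = L/R = 32000/231000000 = 0.138528 ms; 4 hops → 0.554113 ms.
Propagation delays (d/s per hop): 0.00430435, 0.000295238, 0.002, 0.000895652 ms; sum = 0.00749524 ms.
End-to-end = 0.5616 ms.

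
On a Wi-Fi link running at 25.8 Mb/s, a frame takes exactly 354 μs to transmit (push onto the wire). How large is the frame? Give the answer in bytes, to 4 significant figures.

1142 bytes

L = R × t_tx = 25800000 b/s × 0.000354 s = 9133.2 bits.
In bytes: 9133.2 / 8 = 1142 bytes.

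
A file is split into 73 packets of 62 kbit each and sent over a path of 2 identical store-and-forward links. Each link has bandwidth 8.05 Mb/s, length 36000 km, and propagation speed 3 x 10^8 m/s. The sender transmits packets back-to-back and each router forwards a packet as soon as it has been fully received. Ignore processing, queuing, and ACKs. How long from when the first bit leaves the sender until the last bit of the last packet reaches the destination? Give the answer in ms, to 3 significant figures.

Per-hop transmission t_tx = L/R = 62000/8.05e+06 = 7.70186 ms.
Per-hop propagation t_prop = 36000000/300000000 = 120 ms.
Pipeline fill: first packet needs 2·t_tx to clear all hops; remaining 72 packets each add one t_tx.
Total = (2+73-1)·t_tx + 2·t_prop = 74·7.70186 + 2·120 = 810 ms.

810 ms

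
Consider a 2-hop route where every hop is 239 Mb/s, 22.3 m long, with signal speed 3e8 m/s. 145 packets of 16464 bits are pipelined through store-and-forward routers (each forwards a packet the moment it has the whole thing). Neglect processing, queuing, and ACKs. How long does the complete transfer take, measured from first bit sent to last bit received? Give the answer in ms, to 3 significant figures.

10.1 ms

Per-hop transmission t_tx = L/R = 16464/239000000 = 0.068887 ms.
Per-hop propagation t_prop = 22.3/300000000 = 7.43333e-05 ms.
Pipeline fill: first packet needs 2·t_tx to clear all hops; remaining 144 packets each add one t_tx.
Total = (2+145-1)·t_tx + 2·t_prop = 146·0.068887 + 2·7.43333e-05 = 10.1 ms.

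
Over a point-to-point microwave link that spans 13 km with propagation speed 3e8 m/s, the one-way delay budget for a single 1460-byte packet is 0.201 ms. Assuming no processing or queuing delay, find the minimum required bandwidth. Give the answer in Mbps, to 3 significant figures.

74.1 Mbps

L = 11680 bits.
Propagation delay = 13000 / 300000000 = 0.0433333 ms.
Transmission budget = 0.201 − 0.0433333 = 0.157667 ms.
R ≥ L / t_tx = 11680 bits / 0.000157667 s = 74.1 Mbps.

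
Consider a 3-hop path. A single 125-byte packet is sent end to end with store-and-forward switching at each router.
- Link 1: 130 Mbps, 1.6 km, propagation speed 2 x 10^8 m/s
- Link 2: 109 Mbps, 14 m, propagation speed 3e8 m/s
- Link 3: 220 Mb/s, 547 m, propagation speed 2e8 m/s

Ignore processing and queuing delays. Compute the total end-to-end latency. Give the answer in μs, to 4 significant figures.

32.19 μs

L = 125 × 8 = 1000 bits.
Transmission delays (L/R per hop): 7.69231, 9.17431, 4.54545 μs; sum = 21.4121 μs.
Propagation delays (d/s per hop): 8, 0.0466667, 2.735 μs; sum = 10.7817 μs.
End-to-end = 32.19 μs.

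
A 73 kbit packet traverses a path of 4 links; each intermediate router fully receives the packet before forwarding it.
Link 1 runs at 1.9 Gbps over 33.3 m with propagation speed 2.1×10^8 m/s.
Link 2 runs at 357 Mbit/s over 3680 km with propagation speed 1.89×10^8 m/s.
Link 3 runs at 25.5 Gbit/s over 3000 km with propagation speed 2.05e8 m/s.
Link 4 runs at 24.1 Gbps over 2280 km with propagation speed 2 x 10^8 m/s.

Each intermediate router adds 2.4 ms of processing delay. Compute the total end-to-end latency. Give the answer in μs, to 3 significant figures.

53000 μs

L = 73000 bits.
Transmission delays (L/R per hop): 38.4211, 204.482, 2.86275, 3.02905 μs; sum = 248.795 μs.
Propagation delays (d/s per hop): 0.158571, 19470.9, 14634.1, 11400 μs; sum = 45505.2 μs.
Processing at 3 router(s): 3 × 2.4 ms = 7200 μs.
End-to-end = 53000 μs.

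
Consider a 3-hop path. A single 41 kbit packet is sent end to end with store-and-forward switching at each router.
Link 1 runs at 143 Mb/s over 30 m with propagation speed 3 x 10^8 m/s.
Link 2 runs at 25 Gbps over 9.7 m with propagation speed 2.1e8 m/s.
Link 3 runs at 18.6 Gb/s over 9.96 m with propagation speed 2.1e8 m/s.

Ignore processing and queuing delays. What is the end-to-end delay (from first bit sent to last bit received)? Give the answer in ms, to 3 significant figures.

L = 41000 bits.
Transmission delays (L/R per hop): 0.286713, 0.00164, 0.0022043 ms; sum = 0.290558 ms.
Propagation delays (d/s per hop): 0.0001, 4.61905e-05, 4.74286e-05 ms; sum = 0.000193619 ms.
End-to-end = 0.291 ms.

0.291 ms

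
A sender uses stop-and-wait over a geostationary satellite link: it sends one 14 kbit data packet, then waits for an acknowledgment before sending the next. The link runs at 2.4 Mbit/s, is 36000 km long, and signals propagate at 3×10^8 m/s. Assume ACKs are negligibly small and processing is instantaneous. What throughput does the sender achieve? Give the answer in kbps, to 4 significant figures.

56.95 kbps

t_tx = L/R = 14000/2400000 = 0.00583333 s.
t_prop = 36000000/300000000 = 0.12 s; RTT = 0.24 s.
Cycle = t_tx + RTT = 0.245833 s.
Throughput = L / cycle = 14000 / 0.245833 = 56.95 kbps.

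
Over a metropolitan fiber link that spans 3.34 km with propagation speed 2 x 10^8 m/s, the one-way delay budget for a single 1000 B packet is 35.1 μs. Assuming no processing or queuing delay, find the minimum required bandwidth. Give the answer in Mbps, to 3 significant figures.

L = 8000 bits.
Propagation delay = 3340 / 200000000 = 16.7 μs.
Transmission budget = 35.1 − 16.7 = 18.4 μs.
R ≥ L / t_tx = 8000 bits / 1.84e-05 s = 435 Mbps.

435 Mbps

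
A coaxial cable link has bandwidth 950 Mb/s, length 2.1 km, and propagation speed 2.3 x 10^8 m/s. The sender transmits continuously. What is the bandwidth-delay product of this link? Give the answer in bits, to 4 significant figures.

Propagation delay = 2100 / 2.3e+08 = 9.13043e-06 s.
BDP = R × t_prop = 950000000 × 9.13043e-06 = 8673.91 bits.

8674 bits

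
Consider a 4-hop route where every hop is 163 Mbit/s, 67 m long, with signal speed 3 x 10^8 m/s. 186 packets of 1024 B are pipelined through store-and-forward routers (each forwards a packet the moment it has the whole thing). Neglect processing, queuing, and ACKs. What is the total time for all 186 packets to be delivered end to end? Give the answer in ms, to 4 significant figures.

Per-hop transmission t_tx = L/R = 8192/163000000 = 0.0502577 ms.
Per-hop propagation t_prop = 67/300000000 = 0.000223333 ms.
Pipeline fill: first packet needs 4·t_tx to clear all hops; remaining 185 packets each add one t_tx.
Total = (4+186-1)·t_tx + 4·t_prop = 189·0.0502577 + 4·0.000223333 = 9.500 ms.

9.500 ms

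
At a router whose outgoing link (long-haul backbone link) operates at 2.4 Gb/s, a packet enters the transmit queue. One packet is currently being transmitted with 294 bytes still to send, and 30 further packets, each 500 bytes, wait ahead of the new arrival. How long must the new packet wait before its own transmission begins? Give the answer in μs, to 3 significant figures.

Each queued packet: L/R = 4000/2400000000 = 1.66667 μs.
30 queued → 50 μs.
Plus remaining 2352 bits of current packet: 0.98 μs.
Queuing delay = 51.0 μs.

51.0 μs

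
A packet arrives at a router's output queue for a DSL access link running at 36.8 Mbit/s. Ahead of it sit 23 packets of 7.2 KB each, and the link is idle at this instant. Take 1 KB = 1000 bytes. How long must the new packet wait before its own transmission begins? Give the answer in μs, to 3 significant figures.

Each queued packet: L/R = 57600/36800000 = 1565.22 μs.
23 queued → 36000 μs.
Queuing delay = 36000 μs.

36000 μs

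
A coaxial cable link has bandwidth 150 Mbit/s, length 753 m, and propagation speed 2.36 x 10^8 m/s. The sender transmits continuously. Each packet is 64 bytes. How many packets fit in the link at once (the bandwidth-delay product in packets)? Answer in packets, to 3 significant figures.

0.935 packets

Propagation delay = 753 / 236000000 = 3.19068e-06 s.
BDP = R × t_prop = 150000000 × 3.19068e-06 = 478.602 bits.
In packets of 512 bits: 0.935 packets.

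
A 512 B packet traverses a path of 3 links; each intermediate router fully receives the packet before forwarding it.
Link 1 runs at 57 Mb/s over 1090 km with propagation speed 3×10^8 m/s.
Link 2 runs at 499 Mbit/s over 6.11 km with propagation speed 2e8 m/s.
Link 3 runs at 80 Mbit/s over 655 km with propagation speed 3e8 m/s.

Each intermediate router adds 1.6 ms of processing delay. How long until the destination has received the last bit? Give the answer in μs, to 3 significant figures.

L = 512 × 8 = 4096 bits.
Transmission delays (L/R per hop): 71.8596, 8.20842, 51.2 μs; sum = 131.268 μs.
Propagation delays (d/s per hop): 3633.33, 30.55, 2183.33 μs; sum = 5847.22 μs.
Processing at 2 router(s): 2 × 1.6 ms = 3200 μs.
End-to-end = 9180 μs.

9180 μs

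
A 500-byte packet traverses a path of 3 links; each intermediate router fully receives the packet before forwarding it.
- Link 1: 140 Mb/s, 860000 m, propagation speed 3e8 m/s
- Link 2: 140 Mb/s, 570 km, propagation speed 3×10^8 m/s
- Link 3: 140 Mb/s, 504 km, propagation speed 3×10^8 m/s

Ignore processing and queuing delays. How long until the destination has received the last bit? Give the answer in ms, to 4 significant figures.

6.532 ms

L = 500 × 8 = 4000 bits.
Transmission delay per hop = L/R = 4000/140000000 = 0.0285714 ms; 3 hops → 0.0857143 ms.
Propagation delays (d/s per hop): 2.86667, 1.9, 1.68 ms; sum = 6.44667 ms.
End-to-end = 6.532 ms.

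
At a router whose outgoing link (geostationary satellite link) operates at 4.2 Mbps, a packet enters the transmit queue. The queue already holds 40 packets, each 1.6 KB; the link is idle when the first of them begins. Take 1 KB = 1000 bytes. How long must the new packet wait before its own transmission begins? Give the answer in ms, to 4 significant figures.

121.9 ms

Each queued packet: L/R = 12800/4200000 = 3.04762 ms.
40 queued → 121.905 ms.
Queuing delay = 121.9 ms.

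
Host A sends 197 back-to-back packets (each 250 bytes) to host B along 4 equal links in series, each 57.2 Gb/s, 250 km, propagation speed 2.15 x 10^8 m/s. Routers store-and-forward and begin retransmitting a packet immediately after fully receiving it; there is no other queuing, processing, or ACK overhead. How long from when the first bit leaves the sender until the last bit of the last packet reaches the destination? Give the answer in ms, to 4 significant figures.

Per-hop transmission t_tx = L/R = 2000/57200000000 = 3.4965e-05 ms.
Per-hop propagation t_prop = 250000/215000000 = 1.16279 ms.
Pipeline fill: first packet needs 4·t_tx to clear all hops; remaining 196 packets each add one t_tx.
Total = (4+197-1)·t_tx + 4·t_prop = 200·3.4965e-05 + 4·1.16279 = 4.658 ms.

4.658 ms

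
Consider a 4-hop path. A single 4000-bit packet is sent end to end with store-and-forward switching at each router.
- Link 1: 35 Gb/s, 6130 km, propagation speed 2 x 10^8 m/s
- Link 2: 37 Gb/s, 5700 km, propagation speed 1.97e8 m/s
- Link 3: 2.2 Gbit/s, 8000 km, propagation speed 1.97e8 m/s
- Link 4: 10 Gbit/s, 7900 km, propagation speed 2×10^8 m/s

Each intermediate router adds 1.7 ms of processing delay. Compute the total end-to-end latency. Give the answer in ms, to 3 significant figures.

145 ms

Transmission delays (L/R per hop): 0.000114286, 0.000108108, 0.00181818, 0.0004 ms; sum = 0.00244058 ms.
Propagation delays (d/s per hop): 30.65, 28.934, 40.6091, 39.5 ms; sum = 139.693 ms.
Processing at 3 router(s): 3 × 1.7 ms = 5.1 ms.
End-to-end = 145 ms.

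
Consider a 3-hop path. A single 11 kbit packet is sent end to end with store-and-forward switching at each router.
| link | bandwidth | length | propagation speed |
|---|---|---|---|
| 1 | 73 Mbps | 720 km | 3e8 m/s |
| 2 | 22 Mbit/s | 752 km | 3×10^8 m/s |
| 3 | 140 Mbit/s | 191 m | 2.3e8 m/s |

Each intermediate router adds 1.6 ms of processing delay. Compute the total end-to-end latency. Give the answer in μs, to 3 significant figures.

8840 μs

L = 11000 bits.
Transmission delays (L/R per hop): 150.685, 500, 78.5714 μs; sum = 729.256 μs.
Propagation delays (d/s per hop): 2400, 2506.67, 0.830435 μs; sum = 4907.5 μs.
Processing at 2 router(s): 2 × 1.6 ms = 3200 μs.
End-to-end = 8840 μs.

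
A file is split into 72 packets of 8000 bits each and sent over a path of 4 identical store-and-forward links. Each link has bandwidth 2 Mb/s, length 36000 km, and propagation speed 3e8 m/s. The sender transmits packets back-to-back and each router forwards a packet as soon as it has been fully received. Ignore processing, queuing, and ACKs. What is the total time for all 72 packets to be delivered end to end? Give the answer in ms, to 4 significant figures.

780.0 ms

Per-hop transmission t_tx = L/R = 8000/2000000 = 4 ms.
Per-hop propagation t_prop = 36000000/300000000 = 120 ms.
Pipeline fill: first packet needs 4·t_tx to clear all hops; remaining 71 packets each add one t_tx.
Total = (4+72-1)·t_tx + 4·t_prop = 75·4 + 4·120 = 780.0 ms.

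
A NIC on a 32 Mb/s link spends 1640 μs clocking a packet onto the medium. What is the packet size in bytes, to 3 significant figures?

6560 bytes

L = R × t_tx = 32000000 b/s × 0.00164 s = 52480 bits.
In bytes: 52480 / 8 = 6560 bytes.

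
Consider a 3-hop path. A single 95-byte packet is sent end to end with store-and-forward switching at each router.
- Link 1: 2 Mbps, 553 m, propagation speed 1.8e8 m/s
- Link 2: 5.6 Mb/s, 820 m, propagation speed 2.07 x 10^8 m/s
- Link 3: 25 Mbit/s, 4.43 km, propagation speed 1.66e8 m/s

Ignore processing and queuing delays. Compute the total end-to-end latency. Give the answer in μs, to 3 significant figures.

580 μs

L = 95 × 8 = 760 bits.
Transmission delays (L/R per hop): 380, 135.714, 30.4 μs; sum = 546.114 μs.
Propagation delays (d/s per hop): 3.07222, 3.96135, 26.6867 μs; sum = 33.7203 μs.
End-to-end = 580 μs.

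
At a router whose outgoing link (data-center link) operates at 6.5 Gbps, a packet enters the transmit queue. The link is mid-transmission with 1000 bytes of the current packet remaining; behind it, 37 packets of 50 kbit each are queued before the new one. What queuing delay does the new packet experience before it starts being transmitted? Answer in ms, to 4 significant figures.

Each queued packet: L/R = 50000/6500000000 = 0.00769231 ms.
37 queued → 0.284615 ms.
Plus remaining 8000 bits of current packet: 0.00123077 ms.
Queuing delay = 0.2858 ms.

0.2858 ms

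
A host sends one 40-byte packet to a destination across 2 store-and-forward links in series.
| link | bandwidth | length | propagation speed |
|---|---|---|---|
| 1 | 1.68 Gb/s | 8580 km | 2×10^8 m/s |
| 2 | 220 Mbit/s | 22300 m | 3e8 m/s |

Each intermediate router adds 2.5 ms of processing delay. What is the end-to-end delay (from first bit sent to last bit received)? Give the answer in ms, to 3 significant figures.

L = 40 × 8 = 320 bits.
Transmission delays (L/R per hop): 0.000190476, 0.00145455 ms; sum = 0.00164502 ms.
Propagation delays (d/s per hop): 42.9, 0.0743333 ms; sum = 42.9743 ms.
Processing at 1 router(s): 1 × 2.5 ms = 2.5 ms.
End-to-end = 45.5 ms.

45.5 ms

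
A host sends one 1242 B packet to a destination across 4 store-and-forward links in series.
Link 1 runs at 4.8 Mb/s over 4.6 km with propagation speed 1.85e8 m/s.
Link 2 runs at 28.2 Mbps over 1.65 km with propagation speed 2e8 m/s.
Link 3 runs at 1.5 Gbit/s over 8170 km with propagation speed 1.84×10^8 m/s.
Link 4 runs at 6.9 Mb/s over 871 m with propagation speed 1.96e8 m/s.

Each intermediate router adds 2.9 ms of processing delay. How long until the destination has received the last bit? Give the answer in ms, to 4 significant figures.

L = 1242 × 8 = 9936 bits.
Transmission delays (L/R per hop): 2.07, 0.35234, 0.006624, 1.44 ms; sum = 3.86896 ms.
Propagation delays (d/s per hop): 0.0248649, 0.00825, 44.4022, 0.00444388 ms; sum = 44.4397 ms.
Processing at 3 router(s): 3 × 2.9 ms = 8.7 ms.
End-to-end = 57.01 ms.

57.01 ms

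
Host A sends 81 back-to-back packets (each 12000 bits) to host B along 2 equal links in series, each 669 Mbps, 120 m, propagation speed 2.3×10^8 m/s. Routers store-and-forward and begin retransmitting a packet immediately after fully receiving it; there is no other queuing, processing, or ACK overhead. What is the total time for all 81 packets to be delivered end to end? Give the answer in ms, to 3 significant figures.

1.47 ms

Per-hop transmission t_tx = L/R = 12000/669000000 = 0.0179372 ms.
Per-hop propagation t_prop = 120/2.3e+08 = 0.000521739 ms.
Pipeline fill: first packet needs 2·t_tx to clear all hops; remaining 80 packets each add one t_tx.
Total = (2+81-1)·t_tx + 2·t_prop = 82·0.0179372 + 2·0.000521739 = 1.47 ms.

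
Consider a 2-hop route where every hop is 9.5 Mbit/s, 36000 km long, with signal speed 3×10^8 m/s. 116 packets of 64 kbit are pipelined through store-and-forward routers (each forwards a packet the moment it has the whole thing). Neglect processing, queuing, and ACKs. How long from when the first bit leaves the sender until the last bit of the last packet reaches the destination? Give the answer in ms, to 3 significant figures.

1030 ms

Per-hop transmission t_tx = L/R = 64000/9500000 = 6.73684 ms.
Per-hop propagation t_prop = 36000000/300000000 = 120 ms.
Pipeline fill: first packet needs 2·t_tx to clear all hops; remaining 115 packets each add one t_tx.
Total = (2+116-1)·t_tx + 2·t_prop = 117·6.73684 + 2·120 = 1030 ms.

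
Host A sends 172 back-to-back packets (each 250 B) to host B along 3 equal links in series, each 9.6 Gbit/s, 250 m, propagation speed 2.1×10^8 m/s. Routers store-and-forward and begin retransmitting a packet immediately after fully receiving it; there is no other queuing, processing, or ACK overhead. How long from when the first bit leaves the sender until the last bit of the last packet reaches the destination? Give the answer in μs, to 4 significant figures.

39.82 μs

Per-hop transmission t_tx = L/R = 2000/9600000000 = 0.208333 μs.
Per-hop propagation t_prop = 250/210000000 = 1.19048 μs.
Pipeline fill: first packet needs 3·t_tx to clear all hops; remaining 171 packets each add one t_tx.
Total = (3+172-1)·t_tx + 3·t_prop = 174·0.208333 + 3·1.19048 = 39.82 μs.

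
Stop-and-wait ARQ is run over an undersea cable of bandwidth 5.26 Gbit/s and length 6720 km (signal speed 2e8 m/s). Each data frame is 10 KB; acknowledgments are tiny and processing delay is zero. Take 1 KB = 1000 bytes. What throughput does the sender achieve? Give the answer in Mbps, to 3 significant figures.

t_tx = L/R = 80000/5260000000 = 1.52091e-05 s.
t_prop = 6720000/200000000 = 0.0336 s; RTT = 0.0672 s.
Cycle = t_tx + RTT = 0.0672152 s.
Throughput = L / cycle = 80000 / 0.0672152 = 1.19 Mbps.

1.19 Mbps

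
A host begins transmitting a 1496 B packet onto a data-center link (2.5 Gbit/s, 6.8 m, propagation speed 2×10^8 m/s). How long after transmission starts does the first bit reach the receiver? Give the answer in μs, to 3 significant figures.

First bit experiences only propagation delay: d/s = 6.8/200000000 = 0.0340 μs.

0.0340 μs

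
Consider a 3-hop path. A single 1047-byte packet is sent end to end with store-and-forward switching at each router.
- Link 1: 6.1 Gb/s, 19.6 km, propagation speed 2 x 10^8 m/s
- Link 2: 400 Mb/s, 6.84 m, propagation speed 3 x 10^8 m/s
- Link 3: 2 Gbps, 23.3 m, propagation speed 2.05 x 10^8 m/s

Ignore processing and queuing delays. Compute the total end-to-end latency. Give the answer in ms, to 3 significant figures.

0.125 ms

L = 1047 × 8 = 8376 bits.
Transmission delays (L/R per hop): 0.00137311, 0.02094, 0.004188 ms; sum = 0.0265011 ms.
Propagation delays (d/s per hop): 0.098, 2.28e-05, 0.000113659 ms; sum = 0.0981365 ms.
End-to-end = 0.125 ms.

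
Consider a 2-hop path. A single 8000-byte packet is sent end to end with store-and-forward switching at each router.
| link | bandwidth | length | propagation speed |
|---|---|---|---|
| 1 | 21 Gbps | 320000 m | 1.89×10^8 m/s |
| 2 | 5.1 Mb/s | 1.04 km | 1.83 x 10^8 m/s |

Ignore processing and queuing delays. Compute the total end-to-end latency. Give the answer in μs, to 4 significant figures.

L = 8000 × 8 = 64000 bits.
Transmission delays (L/R per hop): 3.04762, 12549 μs; sum = 12552.1 μs.
Propagation delays (d/s per hop): 1693.12, 5.68306 μs; sum = 1698.8 μs.
End-to-end = 14250 μs.

14250 μs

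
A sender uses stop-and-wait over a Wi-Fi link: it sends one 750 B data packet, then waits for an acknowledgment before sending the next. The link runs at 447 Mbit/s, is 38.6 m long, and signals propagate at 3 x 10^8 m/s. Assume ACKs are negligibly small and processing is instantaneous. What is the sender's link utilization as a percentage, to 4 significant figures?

t_tx = L/R = 6000/447000000 = 1.34228e-05 s.
t_prop = 38.6/300000000 = 1.28667e-07 s; RTT = 2.57333e-07 s.
Cycle = t_tx + RTT = 1.36802e-05 s.
Utilization = t_tx / cycle = 1.34228e-05/1.36802e-05 = 98.12 %.

98.12 %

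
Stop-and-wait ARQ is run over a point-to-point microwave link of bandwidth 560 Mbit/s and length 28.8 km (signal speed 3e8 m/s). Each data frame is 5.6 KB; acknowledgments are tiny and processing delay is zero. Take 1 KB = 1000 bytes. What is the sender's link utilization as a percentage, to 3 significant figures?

t_tx = L/R = 44800/560000000 = 8e-05 s.
t_prop = 28800/300000000 = 9.6e-05 s; RTT = 0.000192 s.
Cycle = t_tx + RTT = 0.000272 s.
Utilization = t_tx / cycle = 8e-05/0.000272 = 29.4 %.

29.4 %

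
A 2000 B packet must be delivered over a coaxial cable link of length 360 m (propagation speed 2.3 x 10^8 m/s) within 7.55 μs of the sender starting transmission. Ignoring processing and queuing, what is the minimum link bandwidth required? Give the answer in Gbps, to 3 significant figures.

2.67 Gbps

L = 16000 bits.
Propagation delay = 360 / 2.3e+08 = 1.56522 μs.
Transmission budget = 7.55 − 1.56522 = 5.98478 μs.
R ≥ L / t_tx = 16000 bits / 5.98478e-06 s = 2.67 Gbps.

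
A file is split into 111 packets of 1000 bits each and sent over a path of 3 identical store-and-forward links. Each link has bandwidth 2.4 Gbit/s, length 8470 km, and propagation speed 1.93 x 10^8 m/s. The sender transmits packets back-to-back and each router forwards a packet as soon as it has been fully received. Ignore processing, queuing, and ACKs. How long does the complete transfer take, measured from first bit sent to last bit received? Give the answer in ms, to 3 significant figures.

Per-hop transmission t_tx = L/R = 1000/2400000000 = 0.000416667 ms.
Per-hop propagation t_prop = 8470000/193000000 = 43.886 ms.
Pipeline fill: first packet needs 3·t_tx to clear all hops; remaining 110 packets each add one t_tx.
Total = (3+111-1)·t_tx + 3·t_prop = 113·0.000416667 + 3·43.886 = 132 ms.

132 ms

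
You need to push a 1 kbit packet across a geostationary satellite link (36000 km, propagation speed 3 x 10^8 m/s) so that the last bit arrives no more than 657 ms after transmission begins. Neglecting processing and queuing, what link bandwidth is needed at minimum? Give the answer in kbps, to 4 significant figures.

1.862 kbps

Propagation delay = 36000000 / 300000000 = 120 ms.
Transmission budget = 657 − 120 = 537 ms.
R ≥ L / t_tx = 1000 bits / 0.537 s = 1.862 kbps.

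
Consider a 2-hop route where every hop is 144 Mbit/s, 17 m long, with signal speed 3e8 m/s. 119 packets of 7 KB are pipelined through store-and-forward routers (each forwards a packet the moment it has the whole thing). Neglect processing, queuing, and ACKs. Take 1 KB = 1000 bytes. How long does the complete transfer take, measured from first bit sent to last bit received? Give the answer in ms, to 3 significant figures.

46.7 ms

Per-hop transmission t_tx = L/R = 56000/144000000 = 0.388889 ms.
Per-hop propagation t_prop = 17/300000000 = 5.66667e-05 ms.
Pipeline fill: first packet needs 2·t_tx to clear all hops; remaining 118 packets each add one t_tx.
Total = (2+119-1)·t_tx + 2·t_prop = 120·0.388889 + 2·5.66667e-05 = 46.7 ms.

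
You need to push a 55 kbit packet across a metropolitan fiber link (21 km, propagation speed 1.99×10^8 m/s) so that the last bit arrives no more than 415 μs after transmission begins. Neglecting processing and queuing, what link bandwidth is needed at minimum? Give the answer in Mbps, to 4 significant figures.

Propagation delay = 21000 / 199000000 = 105.528 μs.
Transmission budget = 415 − 105.528 = 309.472 μs.
R ≥ L / t_tx = 55000 bits / 0.000309472 s = 177.7 Mbps.

177.7 Mbps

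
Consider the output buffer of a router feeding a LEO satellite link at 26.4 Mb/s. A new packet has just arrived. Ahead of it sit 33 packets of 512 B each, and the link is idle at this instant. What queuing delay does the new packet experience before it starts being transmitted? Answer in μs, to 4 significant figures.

5120 μs

Each queued packet: L/R = 4096/26400000 = 155.152 μs.
33 queued → 5120 μs.
Queuing delay = 5120 μs.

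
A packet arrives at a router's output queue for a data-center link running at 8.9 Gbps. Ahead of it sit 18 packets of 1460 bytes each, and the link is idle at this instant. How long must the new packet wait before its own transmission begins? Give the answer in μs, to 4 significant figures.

23.62 μs

Each queued packet: L/R = 11680/8900000000 = 1.31236 μs.
18 queued → 23.6225 μs.
Queuing delay = 23.62 μs.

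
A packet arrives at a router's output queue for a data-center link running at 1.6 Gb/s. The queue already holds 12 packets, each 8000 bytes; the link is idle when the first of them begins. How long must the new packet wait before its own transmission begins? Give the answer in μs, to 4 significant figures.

Each queued packet: L/R = 64000/1600000000 = 40 μs.
12 queued → 480 μs.
Queuing delay = 480.0 μs.

480.0 μs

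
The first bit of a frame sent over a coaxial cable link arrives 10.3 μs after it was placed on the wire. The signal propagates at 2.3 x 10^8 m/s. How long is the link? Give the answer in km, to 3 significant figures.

2.37 km

d = s × t_prop = 2.3e+08 × 1.03e-05 = 2.37 km.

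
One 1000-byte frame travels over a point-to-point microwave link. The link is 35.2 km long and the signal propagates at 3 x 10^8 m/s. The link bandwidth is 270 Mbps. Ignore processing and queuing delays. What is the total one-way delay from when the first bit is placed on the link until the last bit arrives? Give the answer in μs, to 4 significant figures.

147.0 μs

L = 1000 × 8 = 8000 bits.
Transmission delay = L/R = 8000 / 270000000 = 29.6296 μs.
Propagation delay = d/s = 35200 m / 300000000 m/s = 117.333 μs.
Total = 147.0 μs.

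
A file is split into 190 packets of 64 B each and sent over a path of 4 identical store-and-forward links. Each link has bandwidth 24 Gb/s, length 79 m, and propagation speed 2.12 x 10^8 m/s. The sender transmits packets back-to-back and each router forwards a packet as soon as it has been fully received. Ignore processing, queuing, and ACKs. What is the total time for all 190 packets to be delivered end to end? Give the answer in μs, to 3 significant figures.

Per-hop transmission t_tx = L/R = 512/24000000000 = 0.0213333 μs.
Per-hop propagation t_prop = 79/212000000 = 0.372642 μs.
Pipeline fill: first packet needs 4·t_tx to clear all hops; remaining 189 packets each add one t_tx.
Total = (4+190-1)·t_tx + 4·t_prop = 193·0.0213333 + 4·0.372642 = 5.61 μs.

5.61 μs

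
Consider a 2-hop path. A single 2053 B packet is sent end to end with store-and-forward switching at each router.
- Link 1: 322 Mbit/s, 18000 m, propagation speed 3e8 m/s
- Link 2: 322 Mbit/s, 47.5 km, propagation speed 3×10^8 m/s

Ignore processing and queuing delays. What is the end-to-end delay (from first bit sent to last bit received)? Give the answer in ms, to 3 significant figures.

L = 2053 × 8 = 16424 bits.
Transmission delay per hop = L/R = 16424/322000000 = 0.0510062 ms; 2 hops → 0.102012 ms.
Propagation delays (d/s per hop): 0.06, 0.158333 ms; sum = 0.218333 ms.
End-to-end = 0.320 ms.

0.320 ms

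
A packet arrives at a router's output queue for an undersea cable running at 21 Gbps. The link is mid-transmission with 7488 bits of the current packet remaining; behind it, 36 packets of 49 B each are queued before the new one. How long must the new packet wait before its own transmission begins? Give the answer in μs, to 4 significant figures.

Each queued packet: L/R = 392/21000000000 = 0.0186667 μs.
36 queued → 0.672 μs.
Plus remaining 7488 bits of current packet: 0.356571 μs.
Queuing delay = 1.029 μs.

1.029 μs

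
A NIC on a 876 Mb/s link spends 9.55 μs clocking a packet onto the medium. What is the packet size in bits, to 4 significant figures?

L = R × t_tx = 876000000 b/s × 9.55e-06 s = 8365.8 bits.

8366 bits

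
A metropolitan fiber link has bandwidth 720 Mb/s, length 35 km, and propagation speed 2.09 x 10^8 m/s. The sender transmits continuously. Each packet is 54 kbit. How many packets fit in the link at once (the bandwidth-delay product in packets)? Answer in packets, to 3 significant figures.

Propagation delay = 35000 / 209000000 = 0.000167464 s.
BDP = R × t_prop = 720000000 × 0.000167464 = 120574 bits.
In packets of 54000 bits: 2.23 packets.

2.23 packets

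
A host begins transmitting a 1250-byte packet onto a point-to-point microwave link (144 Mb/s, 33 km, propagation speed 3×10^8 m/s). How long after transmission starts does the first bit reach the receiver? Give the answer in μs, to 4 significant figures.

First bit experiences only propagation delay: d/s = 33000/300000000 = 110.0 μs.

110.0 μs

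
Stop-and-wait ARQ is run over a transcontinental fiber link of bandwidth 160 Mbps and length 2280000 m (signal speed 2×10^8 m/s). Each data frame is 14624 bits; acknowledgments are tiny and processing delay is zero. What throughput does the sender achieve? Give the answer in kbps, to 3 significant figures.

t_tx = L/R = 14624/160000000 = 9.14e-05 s.
t_prop = 2280000/200000000 = 0.0114 s; RTT = 0.0228 s.
Cycle = t_tx + RTT = 0.0228914 s.
Throughput = L / cycle = 14624 / 0.0228914 = 639 kbps.

639 kbps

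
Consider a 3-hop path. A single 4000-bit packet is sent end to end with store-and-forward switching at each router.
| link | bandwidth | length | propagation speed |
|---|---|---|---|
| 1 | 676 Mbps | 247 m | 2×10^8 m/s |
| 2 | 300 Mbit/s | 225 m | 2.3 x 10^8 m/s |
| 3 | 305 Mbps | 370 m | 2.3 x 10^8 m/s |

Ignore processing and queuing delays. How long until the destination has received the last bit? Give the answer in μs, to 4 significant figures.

Transmission delays (L/R per hop): 5.91716, 13.3333, 13.1148 μs; sum = 32.3652 μs.
Propagation delays (d/s per hop): 1.235, 0.978261, 1.6087 μs; sum = 3.82196 μs.
End-to-end = 36.19 μs.

36.19 μs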